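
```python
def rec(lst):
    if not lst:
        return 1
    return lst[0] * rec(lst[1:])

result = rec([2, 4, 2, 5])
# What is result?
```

Product over [2, 4, 2, 5] = 2 * 4 * 2 * 5 = 80

Answer: 80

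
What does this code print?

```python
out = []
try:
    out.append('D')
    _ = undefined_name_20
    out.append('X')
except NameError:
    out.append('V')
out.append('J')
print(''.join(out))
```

Execution trace: 'D' (try body) → 'V' (except NameError) → 'J' (after the try/except). Output: DVJ

Answer: DVJ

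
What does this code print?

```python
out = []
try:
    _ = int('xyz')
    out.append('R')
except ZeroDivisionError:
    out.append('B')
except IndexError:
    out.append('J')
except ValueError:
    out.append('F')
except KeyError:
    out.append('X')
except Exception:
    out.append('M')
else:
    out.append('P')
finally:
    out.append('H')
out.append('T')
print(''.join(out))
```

Execution trace: 'F' (except ValueError) → 'H' (finally) → 'T' (after the try/except). Output: FHT

Answer: FHT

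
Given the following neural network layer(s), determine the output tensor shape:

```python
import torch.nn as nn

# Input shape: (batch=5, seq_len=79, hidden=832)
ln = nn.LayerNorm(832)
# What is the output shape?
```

Input: (5, 79, 832) -> Output: (5, 79, 832)

Answer: (5, 79, 832)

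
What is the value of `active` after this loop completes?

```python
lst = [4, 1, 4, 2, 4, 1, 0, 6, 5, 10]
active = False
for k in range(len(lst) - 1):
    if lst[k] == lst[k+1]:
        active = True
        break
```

Check consecutive duplicates in [4, 1, 4, 2, 4, 1, 0, 6, 5, 10]
`active` takes the values: False

Answer: False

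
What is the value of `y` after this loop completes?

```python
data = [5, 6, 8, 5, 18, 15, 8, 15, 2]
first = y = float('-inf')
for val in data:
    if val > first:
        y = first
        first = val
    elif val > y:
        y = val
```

Second largest (with repeats) in [5, 6, 8, 5, 18, 15, 8, 15, 2]
`y` takes the values: -inf → 5 → 6 → 8 → 15

Answer: 15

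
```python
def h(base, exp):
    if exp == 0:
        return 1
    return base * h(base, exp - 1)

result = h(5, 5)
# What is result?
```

h(5, 5) = 5 * 5 * 5 * 5 * 5 = 3125

Answer: 3125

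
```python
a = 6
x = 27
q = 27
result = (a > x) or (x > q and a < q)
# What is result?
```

Trace:
`a = 6` → a = 6
`x = 27` → x = 27
`q = 27` → q = 27
`result = (a > x) or (x > q and a < q)` → result = False
So result = False

Answer: False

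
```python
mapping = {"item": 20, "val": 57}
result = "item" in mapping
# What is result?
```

Trace:
`mapping = {"item": 20, "val": 57}` → mapping = {'item': 20, 'val': 57}
`result = "item" in mapping` → result = True
So result = True

Answer: True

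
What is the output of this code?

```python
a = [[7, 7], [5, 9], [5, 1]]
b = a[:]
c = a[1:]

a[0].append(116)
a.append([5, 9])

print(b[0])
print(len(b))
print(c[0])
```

Key concept: slice with nested mutation.
Step by step:
`a = [[7, 7], [5, 9], [5, 1]]` → a = [[7, 7], [5, 9], [5, 1]]
`b = a[:]` → b = [[7, 7], [5, 9], [5, 1]]
`c = a[1:]` → c = [[5, 9], [5, 1]]
`a[0].append(116)` → a = [[7, 7, 116], [5, 9], [5, 1]]; b = [[7, 7, 116], [5, 9], [5, 1]]
`a.append([5, 9])` → a = [[7, 7, 116], [5, 9], [5, 1], [5, 9]]
`print(b[0])` → prints [7, 7, 116]
`print(len(b))` → prints 3
`print(c[0])` → prints [5, 9]

Answer:
[7, 7, 116]
3
[5, 9]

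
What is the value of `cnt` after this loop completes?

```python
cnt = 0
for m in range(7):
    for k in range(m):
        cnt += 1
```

Triangle number: 0+1+2+...+6
`cnt` takes the values: 0 → 1 → 2 → 3 → 4 → 5 → 6 → 7 → 8 → 9 → 10 → 11 → 12 → 13 → 14 → 15 → 16 → 17 → 18 → 19 → 20 → 21

Answer: 21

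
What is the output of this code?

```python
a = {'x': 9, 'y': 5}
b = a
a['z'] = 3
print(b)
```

Key concept: dict aliasing.
Step by step:
`a = {'x': 9, 'y': 5}` → a = {'x': 9, 'y': 5}
`b = a` → b = {'x': 9, 'y': 5} (same object as a)
`a['z'] = 3` → a = {'x': 9, 'y': 5, 'z': 3} (same object as b); b = {'x': 9, 'y': 5, 'z': 3} (same object as a)
`print(b)` → prints {'x': 9, 'y': 5, 'z': 3}

Answer: {'x': 9, 'y': 5, 'z': 3}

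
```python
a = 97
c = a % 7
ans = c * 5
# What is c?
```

Trace:
`a = 97` → a = 97
`c = a % 7` → c = 6
`ans = c * 5` → ans = 30
So c = 6

Answer: 6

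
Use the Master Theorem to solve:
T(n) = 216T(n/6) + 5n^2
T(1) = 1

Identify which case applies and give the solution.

a=216, b=6, f(n)=5n^2. log_6(216) = 3. Since c=2 < 3, Case 1 applies: T(n) = Θ(n^log_b(a)) = O(n^3).

Answer: O(n^3) - Case 1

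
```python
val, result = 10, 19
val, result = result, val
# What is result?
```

Trace:
`val, result = 10, 19` → val = 10; result = 19
`val, result = result, val` → val = 19; result = 10
So result = 10

Answer: 10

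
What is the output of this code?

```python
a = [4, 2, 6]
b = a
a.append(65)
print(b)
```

Key concept: basic list aliasing.
Step by step:
`a = [4, 2, 6]` → a = [4, 2, 6]
`b = a` → b = [4, 2, 6] (same object as a)
`a.append(65)` → a = [4, 2, 6, 65] (same object as b); b = [4, 2, 6, 65] (same object as a)
`print(b)` → prints [4, 2, 6, 65]

Answer: [4, 2, 6, 65]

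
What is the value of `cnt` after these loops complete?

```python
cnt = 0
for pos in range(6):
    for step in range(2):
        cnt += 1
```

6 * 2 = 12
`cnt` takes the values: 0 → 1 → 2 → 3 → 4 → 5 → 6 → 7 → 8 → 9 → 10 → 11 → 12

Answer: 12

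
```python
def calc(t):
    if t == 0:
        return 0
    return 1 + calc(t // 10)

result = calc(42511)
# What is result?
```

Count of digits of 42511: 5

Answer: 5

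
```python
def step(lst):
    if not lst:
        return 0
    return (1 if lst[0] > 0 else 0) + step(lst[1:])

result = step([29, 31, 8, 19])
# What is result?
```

Count of positive elements in [29, 31, 8, 19] = 4

Answer: 4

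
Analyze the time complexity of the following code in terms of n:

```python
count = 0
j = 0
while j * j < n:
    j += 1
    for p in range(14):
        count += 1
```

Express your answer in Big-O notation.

Each loop level contributes: √n × 1. Multiplying the contributions gives O(√n).

Answer: O(√n)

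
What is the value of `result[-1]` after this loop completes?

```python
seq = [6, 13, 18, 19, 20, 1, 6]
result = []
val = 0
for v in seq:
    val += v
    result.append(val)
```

Cumulative sum ends at 83
`result` takes the values: [] → [6] → [6, 19] → [6, 19, 37] → [6, 19, 37, 56] → [6, 19, 37, 56, 76] → [6, 19, 37, 56, 76, 77] → [6, 19, 37, 56, 76, 77, 83]
So `result[-1]` = 83

Answer: 83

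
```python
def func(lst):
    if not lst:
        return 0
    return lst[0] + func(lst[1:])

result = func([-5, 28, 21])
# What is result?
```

(-5) + 28 + 21 + 0 = 44

Answer: 44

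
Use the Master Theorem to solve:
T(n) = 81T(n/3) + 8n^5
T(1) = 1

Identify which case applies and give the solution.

a=81, b=3, f(n)=8n^5. log_3(81) = 4. Since c=5 > 4 and the regularity condition holds (81(n/3)^5 = (81/3^5)n^5 with 81/3^5 < 1), Case 3 applies: T(n) = Θ(f(n)) = O(n^5).

Answer: O(n^5) - Case 3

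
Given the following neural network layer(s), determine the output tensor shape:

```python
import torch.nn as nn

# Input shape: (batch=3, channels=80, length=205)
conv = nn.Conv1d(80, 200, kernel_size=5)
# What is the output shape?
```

Input: (3, 80, 205) -> Output: (3, 200, 201)

Answer: (3, 200, 201)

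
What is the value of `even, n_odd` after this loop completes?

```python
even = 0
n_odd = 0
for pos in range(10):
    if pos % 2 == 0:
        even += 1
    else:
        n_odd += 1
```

Count evens and odds in range(10)
`even, n_odd` takes the values: (0, 0) → (1, 0) → (1, 1) → (2, 1) → (2, 2) → (3, 2) → (3, 3) → (4, 3) → (4, 4) → (5, 4) → (5, 5)

Answer: 5, 5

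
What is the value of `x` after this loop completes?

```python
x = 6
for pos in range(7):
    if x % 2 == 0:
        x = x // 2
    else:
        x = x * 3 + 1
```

Collatz-style transformation from 6
`x` takes the values: 6 → 3 → 10 → 5 → 16 → 8 → 4 → 2

Answer: 2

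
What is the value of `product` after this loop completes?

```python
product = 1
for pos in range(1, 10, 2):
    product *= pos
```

Product of 1, 3, 5, ... up to 9
`product` takes the values: 1 → 3 → 15 → 105 → 945

Answer: 945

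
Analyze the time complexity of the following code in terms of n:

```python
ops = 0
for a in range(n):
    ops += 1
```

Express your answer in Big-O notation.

Each loop level contributes: n. Multiplying the contributions gives O(n).

Answer: O(n)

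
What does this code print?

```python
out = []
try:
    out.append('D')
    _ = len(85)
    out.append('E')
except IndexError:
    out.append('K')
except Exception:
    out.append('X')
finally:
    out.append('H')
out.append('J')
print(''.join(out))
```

Execution trace: 'D' (try body) → 'X' (except Exception) → 'H' (finally) → 'J' (after the try/except). Output: DXHJ

Answer: DXHJ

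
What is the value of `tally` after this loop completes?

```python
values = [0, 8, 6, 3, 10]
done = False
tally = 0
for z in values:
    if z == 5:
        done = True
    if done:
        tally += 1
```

Count elements after first 5 in [0, 8, 6, 3, 10]
`tally` takes the values: 0

Answer: 0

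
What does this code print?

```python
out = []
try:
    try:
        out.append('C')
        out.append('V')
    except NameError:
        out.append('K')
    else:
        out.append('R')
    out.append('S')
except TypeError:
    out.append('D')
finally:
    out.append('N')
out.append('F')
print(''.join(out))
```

Execution trace: 'C' (inner try body) → 'V' (inner try body, no exception) → 'R' (inner else) → 'S' (try body, no exception) → 'N' (finally) → 'F' (after the try/except). Output: CVRSNF

Answer: CVRSNF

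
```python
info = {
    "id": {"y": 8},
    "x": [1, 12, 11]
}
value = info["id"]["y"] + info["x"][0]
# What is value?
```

Trace:
`info = { ...` → info = {'id': {'y': 8}, 'x': [1, 12, 11]}
`value = info["id"]["y"] + info["x"][0]` → value = 9
So value = 9

Answer: 9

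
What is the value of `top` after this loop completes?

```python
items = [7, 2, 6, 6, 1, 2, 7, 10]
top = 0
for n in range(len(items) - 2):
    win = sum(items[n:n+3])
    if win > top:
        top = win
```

Max sum of 3-element window in [7, 2, 6, 6, 1, 2, 7, 10]
`top` takes the values: 0 → 15 → 19

Answer: 19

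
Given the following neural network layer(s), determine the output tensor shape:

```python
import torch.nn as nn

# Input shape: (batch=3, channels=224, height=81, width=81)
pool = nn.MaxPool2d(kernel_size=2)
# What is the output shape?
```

Input: (3, 224, 81, 81) -> Output: (3, 224, 40, 40)

Answer: (3, 224, 40, 40)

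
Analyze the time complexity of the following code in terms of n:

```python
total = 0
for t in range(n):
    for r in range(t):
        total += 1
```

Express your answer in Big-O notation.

Each loop level contributes: n × n. Multiplying the contributions gives O(n^2).

Answer: O(n^2)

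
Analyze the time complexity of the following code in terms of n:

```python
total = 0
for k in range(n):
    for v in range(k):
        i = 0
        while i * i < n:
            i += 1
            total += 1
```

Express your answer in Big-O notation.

Each loop level contributes: n × n × √n. Multiplying the contributions gives O(n^2√n).

Answer: O(n^2√n)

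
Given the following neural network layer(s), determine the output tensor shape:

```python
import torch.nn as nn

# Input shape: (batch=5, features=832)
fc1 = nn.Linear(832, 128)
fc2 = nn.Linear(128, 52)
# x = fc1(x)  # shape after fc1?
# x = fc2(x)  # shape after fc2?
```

Input: (5, 832) -> after fc1: (5, 128) -> Output: (5, 52)

Answer: (5, 52)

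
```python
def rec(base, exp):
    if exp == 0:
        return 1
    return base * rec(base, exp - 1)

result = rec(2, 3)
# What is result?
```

rec(2, 3) = 2 * 2 * 2 = 8

Answer: 8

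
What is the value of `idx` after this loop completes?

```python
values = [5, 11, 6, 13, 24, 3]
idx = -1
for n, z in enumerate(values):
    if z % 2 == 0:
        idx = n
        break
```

First even number index in [5, 11, 6, 13, 24, 3]
`idx` takes the values: -1 → 2

Answer: 2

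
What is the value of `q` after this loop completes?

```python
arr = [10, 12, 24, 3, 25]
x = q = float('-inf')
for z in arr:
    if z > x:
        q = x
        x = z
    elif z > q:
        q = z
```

Second largest (with repeats) in [10, 12, 24, 3, 25]
`q` takes the values: -inf → 10 → 12 → 24

Answer: 24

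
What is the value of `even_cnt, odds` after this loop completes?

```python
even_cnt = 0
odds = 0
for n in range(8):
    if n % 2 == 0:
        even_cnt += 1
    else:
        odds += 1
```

Count evens and odds in range(8)
`even_cnt, odds` takes the values: (0, 0) → (1, 0) → (1, 1) → (2, 1) → (2, 2) → (3, 2) → (3, 3) → (4, 3) → (4, 4)

Answer: 4, 4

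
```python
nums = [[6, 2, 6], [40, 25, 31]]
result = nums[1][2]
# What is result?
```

Trace:
`nums = [[6, 2, 6], [40, 25, 31]]` → nums = [[6, 2, 6], [40, 25, 31]]
`result = nums[1][2]` → result = 31
So result = 31

Answer: 31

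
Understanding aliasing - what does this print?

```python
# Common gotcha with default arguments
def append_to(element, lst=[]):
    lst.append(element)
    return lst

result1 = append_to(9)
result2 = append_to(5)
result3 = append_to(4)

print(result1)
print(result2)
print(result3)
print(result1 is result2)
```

Key concept: mutable default argument gotcha.
Step by step:
`result1 = append_to(9)` → result1 = [9]
`result2 = append_to(5)` → result1 = [9, 5] (same object as result2); result2 = [9, 5] (same object as result1)
`result3 = append_to(4)` → result1 = [9, 5, 4] (same object as result2, result3); result2 = [9, 5, 4] (same object as result1, result3); result3 = [9, 5, 4] (same object as result1, result2)
`print(result1)` → prints [9, 5, 4]
`print(result2)` → prints [9, 5, 4]
`print(result3)` → prints [9, 5, 4]
`print(result1 is result2)` → prints True

Answer:
[9, 5, 4]
[9, 5, 4]
[9, 5, 4]
True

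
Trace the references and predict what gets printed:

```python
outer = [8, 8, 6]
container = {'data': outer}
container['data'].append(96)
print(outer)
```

Key concept: dict holds reference to list.
Step by step:
`outer = [8, 8, 6]` → outer = [8, 8, 6]
`container = {'data': outer}` → container = {'data': [8, 8, 6]}
`container['data'].append(96)` → outer = [8, 8, 6, 96]; container = {'data': [8, 8, 6, 96]}
`print(outer)` → prints [8, 8, 6, 96]

Answer: [8, 8, 6, 96]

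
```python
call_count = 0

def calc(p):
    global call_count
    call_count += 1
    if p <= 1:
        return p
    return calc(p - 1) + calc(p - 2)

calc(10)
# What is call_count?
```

Calls(p) = 1 + Calls(p-1) + Calls(p-2); Calls(0)=Calls(1)=1. For p=10 this gives 177.

Answer: 177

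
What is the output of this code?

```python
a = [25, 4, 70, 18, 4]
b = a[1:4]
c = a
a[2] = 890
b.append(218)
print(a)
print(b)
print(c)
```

Key concept: slice vs alias.
Step by step:
`a = [25, 4, 70, 18, 4]` → a = [25, 4, 70, 18, 4]
`b = a[1:4]` → b = [4, 70, 18]
`c = a` → c = [25, 4, 70, 18, 4] (same object as a)
`a[2] = 890` → a = [25, 4, 890, 18, 4] (same object as c); c = [25, 4, 890, 18, 4] (same object as a)
`b.append(218)` → b = [4, 70, 18, 218]
`print(a)` → prints [25, 4, 890, 18, 4]
`print(b)` → prints [4, 70, 18, 218]
`print(c)` → prints [25, 4, 890, 18, 4]

Answer:
[25, 4, 890, 18, 4]
[4, 70, 18, 218]
[25, 4, 890, 18, 4]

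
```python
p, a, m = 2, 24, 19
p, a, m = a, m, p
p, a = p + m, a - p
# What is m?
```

Trace:
`p, a, m = 2, 24, 19` → p = 2; a = 24; m = 19
`p, a, m = a, m, p` → p = 24; a = 19; m = 2
`p, a = p + m, a - p` → p = 26; a = -5
So m = 2

Answer: 2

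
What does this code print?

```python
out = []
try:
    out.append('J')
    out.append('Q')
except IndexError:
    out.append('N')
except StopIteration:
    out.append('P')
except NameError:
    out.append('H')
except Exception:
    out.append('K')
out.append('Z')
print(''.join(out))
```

Execution trace: 'J' (try body) → 'Q' (try body, no exception) → 'Z' (after the try/except). Output: JQZ

Answer: JQZ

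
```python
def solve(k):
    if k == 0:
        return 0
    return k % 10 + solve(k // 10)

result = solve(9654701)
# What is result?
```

Sum of digits of 9654701: 1 + 0 + 7 + 4 + 5 + 6 + 9 = 32

Answer: 32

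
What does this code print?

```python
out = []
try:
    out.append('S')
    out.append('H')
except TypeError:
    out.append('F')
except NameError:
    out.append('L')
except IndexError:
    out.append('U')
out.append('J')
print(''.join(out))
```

Execution trace: 'S' (try body) → 'H' (try body, no exception) → 'J' (after the try/except). Output: SHJ

Answer: SHJ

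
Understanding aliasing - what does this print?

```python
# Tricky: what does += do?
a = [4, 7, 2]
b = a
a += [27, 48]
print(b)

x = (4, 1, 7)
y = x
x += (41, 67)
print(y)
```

Key concept: += behavior differs for mutable vs immutable.
Step by step:
`a = [4, 7, 2]` → a = [4, 7, 2]
`b = a` → b = [4, 7, 2] (same object as a)
`a += [27, 48]` → a = [4, 7, 2, 27, 48] (same object as b); b = [4, 7, 2, 27, 48] (same object as a)
`print(b)` → prints [4, 7, 2, 27, 48]
`x = (4, 1, 7)` → x = (4, 1, 7)
`y = x` → y = (4, 1, 7)
`x += (41, 67)` → x = (4, 1, 7, 41, 67)
`print(y)` → prints (4, 1, 7)

Answer:
[4, 7, 2, 27, 48]
(4, 1, 7)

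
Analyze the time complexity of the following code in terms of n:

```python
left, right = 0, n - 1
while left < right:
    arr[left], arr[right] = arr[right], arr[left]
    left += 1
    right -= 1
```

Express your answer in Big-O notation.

This is In-place array reversal. Time complexity: O(n).

Answer: O(n)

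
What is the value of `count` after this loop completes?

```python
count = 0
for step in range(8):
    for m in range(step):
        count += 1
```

Triangle number: 0+1+2+...+7
`count` takes the values: 0 → 1 → 2 → 3 → 4 → 5 → 6 → 7 → 8 → 9 → 10 → 11 → 12 → 13 → 14 → 15 → 16 → 17 → 18 → 19 → 20 → 21 → 22 → 23 → 24 → 25 → 26 → 27 → 28

Answer: 28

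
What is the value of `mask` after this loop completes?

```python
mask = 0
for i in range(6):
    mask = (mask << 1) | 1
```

Build 6 consecutive 1-bits: 0b111111
`mask` takes the values: 0 → 1 → 3 → 7 → 15 → 31 → 63

Answer: 63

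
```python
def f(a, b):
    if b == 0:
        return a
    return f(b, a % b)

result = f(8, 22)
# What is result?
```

f(8, 22) -> f(22, 8) -> f(8, 6) -> f(6, 2) -> f(2, 0) -> 2

Answer: 2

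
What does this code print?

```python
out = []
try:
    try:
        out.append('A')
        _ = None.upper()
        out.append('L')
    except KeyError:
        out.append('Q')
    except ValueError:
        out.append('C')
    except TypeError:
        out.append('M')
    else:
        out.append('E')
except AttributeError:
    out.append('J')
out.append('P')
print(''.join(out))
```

Execution trace: 'A' (try body) → 'J' (outer except AttributeError) → 'P' (after the try/except). Output: AJP

Answer: AJP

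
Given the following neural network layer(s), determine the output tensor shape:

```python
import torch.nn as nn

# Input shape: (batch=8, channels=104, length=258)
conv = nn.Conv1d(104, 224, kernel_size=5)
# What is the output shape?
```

Input: (8, 104, 258) -> Output: (8, 224, 254)

Answer: (8, 224, 254)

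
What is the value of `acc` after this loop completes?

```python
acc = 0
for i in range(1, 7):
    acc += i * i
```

Sum of squares 1² to 6² = 91
`acc` takes the values: 0 → 1 → 5 → 14 → 30 → 55 → 91

Answer: 91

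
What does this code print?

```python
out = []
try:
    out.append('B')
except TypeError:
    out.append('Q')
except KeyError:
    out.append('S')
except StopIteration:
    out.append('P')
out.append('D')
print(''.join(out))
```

Execution trace: 'B' (try body, no exception) → 'D' (after the try/except). Output: BD

Answer: BD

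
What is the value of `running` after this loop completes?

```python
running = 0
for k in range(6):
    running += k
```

Sum of 0 to 5 = 15
`running` takes the values: 0 → 1 → 3 → 6 → 10 → 15

Answer: 15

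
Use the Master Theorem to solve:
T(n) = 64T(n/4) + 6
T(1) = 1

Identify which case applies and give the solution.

a=64, b=4, f(n)=6. log_4(64) = 3. Since c=0 < 3, Case 1 applies: T(n) = Θ(n^log_b(a)) = O(n^3).

Answer: O(n^3) - Case 1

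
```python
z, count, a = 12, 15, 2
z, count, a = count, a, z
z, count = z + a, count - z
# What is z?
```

Trace:
`z, count, a = 12, 15, 2` → z = 12; count = 15; a = 2
`z, count, a = count, a, z` → z = 15; count = 2; a = 12
`z, count = z + a, count - z` → z = 27; count = -13
So z = 27

Answer: 27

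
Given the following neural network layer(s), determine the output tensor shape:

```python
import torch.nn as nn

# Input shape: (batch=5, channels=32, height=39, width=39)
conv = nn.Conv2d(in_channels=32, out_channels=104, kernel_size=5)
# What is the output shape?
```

Input: (5, 32, 39, 39) -> Output: (5, 104, 35, 35)

Answer: (5, 104, 35, 35)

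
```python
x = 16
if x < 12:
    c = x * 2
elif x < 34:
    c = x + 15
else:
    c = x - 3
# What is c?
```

Trace:
`x = 16` → x = 16
`if x < 12: ...` → x < 12 is False, x < 34 is True → c = 31
So c = 31

Answer: 31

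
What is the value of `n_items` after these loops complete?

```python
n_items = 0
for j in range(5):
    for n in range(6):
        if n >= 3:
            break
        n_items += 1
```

Inner breaks at 3, outer runs 5 times
`n_items` takes the values: 0 → 1 → 2 → 3 → 4 → 5 → 6 → 7 → 8 → 9 → 10 → 11 → 12 → 13 → 14 → 15

Answer: 15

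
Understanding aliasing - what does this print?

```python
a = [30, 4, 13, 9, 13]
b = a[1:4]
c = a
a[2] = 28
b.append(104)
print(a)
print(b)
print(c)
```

Key concept: slice vs alias.
Step by step:
`a = [30, 4, 13, 9, 13]` → a = [30, 4, 13, 9, 13]
`b = a[1:4]` → b = [4, 13, 9]
`c = a` → c = [30, 4, 13, 9, 13] (same object as a)
`a[2] = 28` → a = [30, 4, 28, 9, 13] (same object as c); c = [30, 4, 28, 9, 13] (same object as a)
`b.append(104)` → b = [4, 13, 9, 104]
`print(a)` → prints [30, 4, 28, 9, 13]
`print(b)` → prints [4, 13, 9, 104]
`print(c)` → prints [30, 4, 28, 9, 13]

Answer:
[30, 4, 28, 9, 13]
[4, 13, 9, 104]
[30, 4, 28, 9, 13]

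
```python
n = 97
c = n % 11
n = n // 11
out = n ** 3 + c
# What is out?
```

Trace:
`n = 97` → n = 97
`c = n % 11` → c = 9
`n = n // 11` → n = 8
`out = n ** 3 + c` → out = 521
So out = 521

Answer: 521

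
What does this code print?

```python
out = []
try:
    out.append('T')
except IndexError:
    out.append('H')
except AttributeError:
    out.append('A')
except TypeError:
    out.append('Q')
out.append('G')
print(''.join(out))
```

Execution trace: 'T' (try body, no exception) → 'G' (after the try/except). Output: TG

Answer: TG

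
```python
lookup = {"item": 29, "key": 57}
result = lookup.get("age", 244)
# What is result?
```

Trace:
`lookup = {"item": 29, "key": 57}` → lookup = {'item': 29, 'key': 57}
`result = lookup.get("age", 244)` → result = 244
So result = 244

Answer: 244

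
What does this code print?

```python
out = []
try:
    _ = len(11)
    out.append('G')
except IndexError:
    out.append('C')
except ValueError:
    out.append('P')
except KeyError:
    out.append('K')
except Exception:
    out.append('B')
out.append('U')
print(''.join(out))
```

Execution trace: 'B' (except Exception) → 'U' (after the try/except). Output: BU

Answer: BU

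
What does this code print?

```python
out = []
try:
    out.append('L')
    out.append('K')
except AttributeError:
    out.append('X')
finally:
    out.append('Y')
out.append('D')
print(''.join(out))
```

Execution trace: 'L' (try body) → 'K' (try body, no exception) → 'Y' (finally) → 'D' (after the try/except). Output: LKYD

Answer: LKYD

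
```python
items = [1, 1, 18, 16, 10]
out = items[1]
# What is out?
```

Trace:
`items = [1, 1, 18, 16, 10]` → items = [1, 1, 18, 16, 10]
`out = items[1]` → out = 1
So out = 1

Answer: 1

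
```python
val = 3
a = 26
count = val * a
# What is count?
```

Trace:
`val = 3` → val = 3
`a = 26` → a = 26
`count = val * a` → count = 78
So count = 78

Answer: 78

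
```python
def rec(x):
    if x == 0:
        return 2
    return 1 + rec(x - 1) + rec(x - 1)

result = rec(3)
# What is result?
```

rec(x) = 1 + 2·rec(x-1), rec(0)=2. Closed form: (2+1)·2^3 - 1 = 23.

Answer: 23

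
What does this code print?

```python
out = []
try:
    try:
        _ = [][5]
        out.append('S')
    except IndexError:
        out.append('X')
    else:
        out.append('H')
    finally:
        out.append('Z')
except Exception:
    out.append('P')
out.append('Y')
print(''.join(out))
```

Execution trace: 'X' (inner except IndexError) → 'Z' (inner finally) → 'Y' (after the try/except). Output: XZY

Answer: XZY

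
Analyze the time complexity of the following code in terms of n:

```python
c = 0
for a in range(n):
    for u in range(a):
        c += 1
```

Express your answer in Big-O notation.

Each loop level contributes: n × n. Multiplying the contributions gives O(n^2).

Answer: O(n^2)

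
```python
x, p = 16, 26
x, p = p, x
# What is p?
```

Trace:
`x, p = 16, 26` → x = 16; p = 26
`x, p = p, x` → x = 26; p = 16
So p = 16

Answer: 16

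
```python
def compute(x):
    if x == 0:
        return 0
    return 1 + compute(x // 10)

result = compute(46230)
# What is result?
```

Count of digits of 46230: 5

Answer: 5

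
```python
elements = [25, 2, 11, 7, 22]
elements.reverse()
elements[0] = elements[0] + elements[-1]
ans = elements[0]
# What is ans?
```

Trace:
`elements = [25, 2, 11, 7, 22]` → elements = [25, 2, 11, 7, 22]
`elements.reverse()` → elements = [22, 7, 11, 2, 25]
`elements[0] = elements[0] + elements[-1]` → elements = [47, 7, 11, 2, 25]
`ans = elements[0]` → ans = 47
So ans = 47

Answer: 47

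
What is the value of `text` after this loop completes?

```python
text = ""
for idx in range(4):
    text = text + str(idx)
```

Concatenate digits 0 to 3
`text` takes the values: "" → "0" → "01" → "012" → "0123"

Answer: "0123"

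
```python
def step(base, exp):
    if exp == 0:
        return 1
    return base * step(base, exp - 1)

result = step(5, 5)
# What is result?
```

step(5, 5) = 5 * 5 * 5 * 5 * 5 = 3125

Answer: 3125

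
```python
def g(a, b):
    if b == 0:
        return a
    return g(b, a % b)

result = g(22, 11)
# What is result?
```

g(22, 11) -> g(11, 0) -> 11

Answer: 11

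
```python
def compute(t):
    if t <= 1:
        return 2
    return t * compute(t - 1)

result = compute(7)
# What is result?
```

compute(7) = 7 * 6 * 5 * 4 * 3 * 2 * 2 = 10080

Answer: 10080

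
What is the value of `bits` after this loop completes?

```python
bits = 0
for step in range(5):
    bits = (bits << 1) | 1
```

Build 5 consecutive 1-bits: 0b11111
`bits` takes the values: 0 → 1 → 3 → 7 → 15 → 31

Answer: 31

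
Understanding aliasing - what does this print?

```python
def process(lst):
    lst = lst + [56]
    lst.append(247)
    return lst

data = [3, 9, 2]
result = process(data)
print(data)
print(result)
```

Key concept: rebinding parameter vs mutation.
Step by step:
`data = [3, 9, 2]` → data = [3, 9, 2]
`result = process(data)` → result = [3, 9, 2, 56, 247]
`print(data)` → prints [3, 9, 2]
`print(result)` → prints [3, 9, 2, 56, 247]

Answer:
[3, 9, 2]
[3, 9, 2, 56, 247]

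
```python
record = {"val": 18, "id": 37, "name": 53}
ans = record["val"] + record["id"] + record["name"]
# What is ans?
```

Trace:
`record = {"val": 18, "id": 37, "name": 53}` → record = {'val': 18, 'id': 37, 'name': 53}
`ans = record["val"] + record["id"] + record["name"]` → ans = 108
So ans = 108

Answer: 108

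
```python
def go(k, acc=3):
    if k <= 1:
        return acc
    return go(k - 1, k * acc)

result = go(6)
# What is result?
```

Accumulator trace (n, acc): (6, 3) -> (5, 18) -> (4, 90) -> (3, 360) -> (2, 1080) -> (1, 2160) -> return 2160

Answer: 2160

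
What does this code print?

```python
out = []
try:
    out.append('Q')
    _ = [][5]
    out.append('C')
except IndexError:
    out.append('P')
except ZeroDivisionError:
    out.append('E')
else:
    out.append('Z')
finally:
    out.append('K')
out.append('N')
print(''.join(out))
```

Execution trace: 'Q' (try body) → 'P' (except IndexError) → 'K' (finally) → 'N' (after the try/except). Output: QPKN

Answer: QPKN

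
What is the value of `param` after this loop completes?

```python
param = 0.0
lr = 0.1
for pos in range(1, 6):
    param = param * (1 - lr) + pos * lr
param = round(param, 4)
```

Moving average with lr=0.1
`param` takes the values: 0.0 → 0.1 → 0.29 → 0.561 → 0.9049 → 1.31441 → 1.3144

Answer: 1.3144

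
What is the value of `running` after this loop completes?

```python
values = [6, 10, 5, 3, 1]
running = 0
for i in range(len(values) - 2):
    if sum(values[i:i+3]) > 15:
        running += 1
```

Count windows with sum > 15
`running` takes the values: 0 → 1 → 2

Answer: 2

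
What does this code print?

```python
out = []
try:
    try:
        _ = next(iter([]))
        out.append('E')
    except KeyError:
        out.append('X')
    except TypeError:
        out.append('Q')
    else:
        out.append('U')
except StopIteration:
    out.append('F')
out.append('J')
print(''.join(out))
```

Execution trace: 'F' (outer except StopIteration) → 'J' (after the try/except). Output: FJ

Answer: FJ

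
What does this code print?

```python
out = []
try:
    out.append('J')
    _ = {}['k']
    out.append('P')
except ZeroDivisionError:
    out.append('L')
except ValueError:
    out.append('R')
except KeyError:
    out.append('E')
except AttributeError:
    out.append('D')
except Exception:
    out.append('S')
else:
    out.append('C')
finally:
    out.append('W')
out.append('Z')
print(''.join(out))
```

Execution trace: 'J' (try body) → 'E' (except KeyError) → 'W' (finally) → 'Z' (after the try/except). Output: JEWZ

Answer: JEWZ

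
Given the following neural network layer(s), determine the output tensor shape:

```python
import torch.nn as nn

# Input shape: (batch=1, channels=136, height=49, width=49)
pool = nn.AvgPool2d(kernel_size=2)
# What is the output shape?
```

Input: (1, 136, 49, 49) -> Output: (1, 136, 24, 24)

Answer: (1, 136, 24, 24)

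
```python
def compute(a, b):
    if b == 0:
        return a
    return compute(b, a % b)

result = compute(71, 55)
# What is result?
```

compute(71, 55) -> compute(55, 16) -> compute(16, 7) -> compute(7, 2) -> compute(2, 1) -> compute(1, 0) -> 1

Answer: 1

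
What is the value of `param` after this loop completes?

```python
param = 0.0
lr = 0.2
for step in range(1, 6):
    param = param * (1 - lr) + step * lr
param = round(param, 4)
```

Moving average with lr=0.2
`param` takes the values: 0.0 → 0.2 → 0.56 → 1.048 → 1.6384 → 2.31072 → 2.3107

Answer: 2.3107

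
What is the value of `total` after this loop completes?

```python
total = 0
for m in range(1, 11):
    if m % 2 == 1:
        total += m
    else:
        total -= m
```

Add odd, subtract even
`total` takes the values: 0 → 1 → -1 → 2 → -2 → 3 → -3 → 4 → -4 → 5 → -5

Answer: -5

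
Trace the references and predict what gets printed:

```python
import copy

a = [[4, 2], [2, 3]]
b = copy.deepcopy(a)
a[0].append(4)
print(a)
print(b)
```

Key concept: deep copy is fully independent.
Step by step:
`a = [[4, 2], [2, 3]]` → a = [[4, 2], [2, 3]]
`b = copy.deepcopy(a)` → b = [[4, 2], [2, 3]]
`a[0].append(4)` → a = [[4, 2, 4], [2, 3]]
`print(a)` → prints [[4, 2, 4], [2, 3]]
`print(b)` → prints [[4, 2], [2, 3]]

Answer:
[[4, 2, 4], [2, 3]]
[[4, 2], [2, 3]]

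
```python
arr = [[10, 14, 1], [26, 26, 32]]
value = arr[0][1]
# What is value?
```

Trace:
`arr = [[10, 14, 1], [26, 26, 32]]` → arr = [[10, 14, 1], [26, 26, 32]]
`value = arr[0][1]` → value = 14
So value = 14

Answer: 14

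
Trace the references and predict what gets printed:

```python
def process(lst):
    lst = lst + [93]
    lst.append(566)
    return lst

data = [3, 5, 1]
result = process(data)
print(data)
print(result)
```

Key concept: rebinding parameter vs mutation.
Step by step:
`data = [3, 5, 1]` → data = [3, 5, 1]
`result = process(data)` → result = [3, 5, 1, 93, 566]
`print(data)` → prints [3, 5, 1]
`print(result)` → prints [3, 5, 1, 93, 566]

Answer:
[3, 5, 1]
[3, 5, 1, 93, 566]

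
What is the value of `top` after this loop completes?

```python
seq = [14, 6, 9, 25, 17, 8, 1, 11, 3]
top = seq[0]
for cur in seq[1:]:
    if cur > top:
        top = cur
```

Maximum of [14, 6, 9, 25, 17, 8, 1, 11, 3]
`top` takes the values: 14 → 25

Answer: 25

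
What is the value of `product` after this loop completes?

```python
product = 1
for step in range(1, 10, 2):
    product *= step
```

Product of 1, 3, 5, ... up to 9
`product` takes the values: 1 → 3 → 15 → 105 → 945

Answer: 945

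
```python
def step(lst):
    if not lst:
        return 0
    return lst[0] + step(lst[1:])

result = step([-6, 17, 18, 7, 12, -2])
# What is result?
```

(-6) + 17 + 18 + 7 + 12 + (-2) + 0 = 46

Answer: 46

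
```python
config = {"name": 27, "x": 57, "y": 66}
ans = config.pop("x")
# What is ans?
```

Trace:
`config = {"name": 27, "x": 57, "y": 66}` → config = {'name': 27, 'x': 57, 'y': 66}
`ans = config.pop("x")` → config = {'name': 27, 'y': 66}; ans = 57
So ans = 57

Answer: 57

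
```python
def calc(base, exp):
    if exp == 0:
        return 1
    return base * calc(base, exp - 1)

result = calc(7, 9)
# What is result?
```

calc(7, 9) = 7 * 7 * 7 * 7 * 7 * 7 * 7 * 7 * 7 = 40353607

Answer: 40353607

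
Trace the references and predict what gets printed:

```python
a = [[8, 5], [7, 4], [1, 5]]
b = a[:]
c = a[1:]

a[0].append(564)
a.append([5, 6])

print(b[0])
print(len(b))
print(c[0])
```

Key concept: slice with nested mutation.
Step by step:
`a = [[8, 5], [7, 4], [1, 5]]` → a = [[8, 5], [7, 4], [1, 5]]
`b = a[:]` → b = [[8, 5], [7, 4], [1, 5]]
`c = a[1:]` → c = [[7, 4], [1, 5]]
`a[0].append(564)` → a = [[8, 5, 564], [7, 4], [1, 5]]; b = [[8, 5, 564], [7, 4], [1, 5]]
`a.append([5, 6])` → a = [[8, 5, 564], [7, 4], [1, 5], [5, 6]]
`print(b[0])` → prints [8, 5, 564]
`print(len(b))` → prints 3
`print(c[0])` → prints [7, 4]

Answer:
[8, 5, 564]
3
[7, 4]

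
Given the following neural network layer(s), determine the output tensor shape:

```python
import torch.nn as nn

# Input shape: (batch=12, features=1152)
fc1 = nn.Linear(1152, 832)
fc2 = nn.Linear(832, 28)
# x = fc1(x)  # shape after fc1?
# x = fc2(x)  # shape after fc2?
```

Input: (12, 1152) -> after fc1: (12, 832) -> Output: (12, 28)

Answer: (12, 28)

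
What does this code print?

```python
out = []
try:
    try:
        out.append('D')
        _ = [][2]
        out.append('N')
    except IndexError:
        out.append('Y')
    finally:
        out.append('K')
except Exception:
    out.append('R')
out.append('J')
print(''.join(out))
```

Execution trace: 'D' (inner try body) → 'Y' (inner except IndexError) → 'K' (inner finally) → 'J' (after the try/except). Output: DYKJ

Answer: DYKJ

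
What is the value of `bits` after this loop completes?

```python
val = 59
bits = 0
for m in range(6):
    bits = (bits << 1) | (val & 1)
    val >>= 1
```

Reverse lowest 6 bits of 59
`bits` takes the values: 0 → 1 → 3 → 6 → 13 → 27 → 55

Answer: 55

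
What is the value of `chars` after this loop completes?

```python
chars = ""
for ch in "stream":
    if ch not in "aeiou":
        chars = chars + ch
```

Remove vowels from 'stream'
`chars` takes the values: "" → "s" → "st" → "str" → "strm"

Answer: "strm"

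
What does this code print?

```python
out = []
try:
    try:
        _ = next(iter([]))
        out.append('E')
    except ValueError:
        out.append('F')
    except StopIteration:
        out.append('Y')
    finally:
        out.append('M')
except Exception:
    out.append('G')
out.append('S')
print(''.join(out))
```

Execution trace: 'Y' (inner except StopIteration) → 'M' (inner finally) → 'S' (after the try/except). Output: YMS

Answer: YMS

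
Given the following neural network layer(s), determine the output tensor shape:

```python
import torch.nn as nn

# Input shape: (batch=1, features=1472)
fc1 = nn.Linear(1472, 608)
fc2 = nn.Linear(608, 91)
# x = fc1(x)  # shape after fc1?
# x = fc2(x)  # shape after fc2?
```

Input: (1, 1472) -> after fc1: (1, 608) -> Output: (1, 91)

Answer: (1, 91)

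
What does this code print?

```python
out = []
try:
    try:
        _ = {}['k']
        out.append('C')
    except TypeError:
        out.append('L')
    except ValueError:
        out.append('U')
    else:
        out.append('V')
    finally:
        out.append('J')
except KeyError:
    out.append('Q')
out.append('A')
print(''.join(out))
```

Execution trace: 'J' (finally) → 'Q' (outer except KeyError) → 'A' (after the try/except). Output: JQA

Answer: JQA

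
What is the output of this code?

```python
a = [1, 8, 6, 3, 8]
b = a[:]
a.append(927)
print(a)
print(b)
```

Key concept: slice [:] creates copy.
Step by step:
`a = [1, 8, 6, 3, 8]` → a = [1, 8, 6, 3, 8]
`b = a[:]` → b = [1, 8, 6, 3, 8]
`a.append(927)` → a = [1, 8, 6, 3, 8, 927]
`print(a)` → prints [1, 8, 6, 3, 8, 927]
`print(b)` → prints [1, 8, 6, 3, 8]

Answer:
[1, 8, 6, 3, 8, 927]
[1, 8, 6, 3, 8]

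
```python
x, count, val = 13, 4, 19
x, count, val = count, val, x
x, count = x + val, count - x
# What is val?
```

Trace:
`x, count, val = 13, 4, 19` → x = 13; count = 4; val = 19
`x, count, val = count, val, x` → x = 4; count = 19; val = 13
`x, count = x + val, count - x` → x = 17; count = 15
So val = 13

Answer: 13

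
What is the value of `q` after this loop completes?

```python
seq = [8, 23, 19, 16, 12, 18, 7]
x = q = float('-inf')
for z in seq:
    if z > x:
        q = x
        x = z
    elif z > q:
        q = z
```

Second largest (with repeats) in [8, 23, 19, 16, 12, 18, 7]
`q` takes the values: -inf → 8 → 19

Answer: 19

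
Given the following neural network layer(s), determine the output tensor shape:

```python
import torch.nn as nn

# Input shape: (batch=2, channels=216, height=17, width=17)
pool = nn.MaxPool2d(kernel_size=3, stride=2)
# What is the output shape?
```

Input: (2, 216, 17, 17) -> Output: (2, 216, 8, 8)

Answer: (2, 216, 8, 8)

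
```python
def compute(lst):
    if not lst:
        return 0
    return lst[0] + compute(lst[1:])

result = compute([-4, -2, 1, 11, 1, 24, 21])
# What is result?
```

(-4) + (-2) + 1 + 11 + 1 + 24 + 21 + 0 = 52

Answer: 52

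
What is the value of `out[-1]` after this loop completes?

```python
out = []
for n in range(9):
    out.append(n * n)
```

Last element of squares 0 to 8
`out` takes the values: [] → [0] → [0, 1] → [0, 1, 4] → [0, 1, 4, 9] → [0, 1, 4, 9, 16] → [0, 1, 4, 9, 16, 25] → [0, 1, 4, 9, 16, 25, 36] → [0, 1, 4, 9, 16, 25, 36, 49] → [0, 1, 4, 9, 16, 25, 36, 49, 64]
So `out[-1]` = 64

Answer: 64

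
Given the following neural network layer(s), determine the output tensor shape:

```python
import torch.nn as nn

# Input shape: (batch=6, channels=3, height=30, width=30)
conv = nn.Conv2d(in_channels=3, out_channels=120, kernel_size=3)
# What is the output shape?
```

Input: (6, 3, 30, 30) -> Output: (6, 120, 28, 28)

Answer: (6, 120, 28, 28)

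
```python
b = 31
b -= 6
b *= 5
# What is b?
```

Trace:
`b = 31` → b = 31
`b -= 6` → b = 25
`b *= 5` → b = 125
So b = 125

Answer: 125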